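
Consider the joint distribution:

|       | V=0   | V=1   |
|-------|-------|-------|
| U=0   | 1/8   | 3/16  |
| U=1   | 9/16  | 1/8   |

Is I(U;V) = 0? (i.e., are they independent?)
Marginal P(U) (row sums):
  P(U=0) = 1/8 + 3/16 = 5/16
  P(U=1) = 9/16 + 1/8 = 11/16
Marginal P(V) (column sums):
  P(V=0) = 1/8 + 9/16 = 11/16
  P(V=1) = 3/16 + 1/8 = 5/16

U and V are independent iff P(U=i,V=j) = P(U=i)·P(V=j) for every cell.
  P(U=0)·P(V=0) = 5/16 × 11/16 = 55/256, but P(U=0,V=0) = 1/8 ✗

No, U and V are not independent. Quantitatively, I(U;V) > 0:

H(U) = -[(5/16)·log₂(5/16) + (11/16)·log₂(11/16)]
  = 0.5244 + 0.3716
  = 0.8960 bits
H(V) = -[(11/16)·log₂(11/16) + (5/16)·log₂(5/16)]
  = 0.3716 + 0.5244
  = 0.8960 bits
H(U,V) = -[(1/8)·log₂(1/8) + (3/16)·log₂(3/16) + (9/16)·log₂(9/16) + (1/8)·log₂(1/8)]
  = 0.3750 + 0.4528 + 0.4669 + 0.3750
  = 1.6697 bits
I(U;V) = H(U) + H(V) - H(U,V) = 0.8960 + 0.8960 - 1.6697 = 0.1223 bits > 0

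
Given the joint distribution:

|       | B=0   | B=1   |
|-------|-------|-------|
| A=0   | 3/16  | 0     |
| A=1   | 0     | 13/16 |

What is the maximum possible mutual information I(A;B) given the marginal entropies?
The upper bound on mutual information is I(A;B) ≤ min(H(A), H(B)).

Marginal P(A) (row sums):
  P(A=0) = 3/16 + 0 = 3/16
  P(A=1) = 0 + 13/16 = 13/16
Marginal P(B) (column sums):
  P(B=0) = 3/16 + 0 = 3/16
  P(B=1) = 0 + 13/16 = 13/16

H(A) = -[(3/16)·log₂(3/16) + (13/16)·log₂(13/16)]
  = 0.4528 + 0.2434
  = 0.6962 bits
H(B) = -[(3/16)·log₂(3/16) + (13/16)·log₂(13/16)]
  = 0.4528 + 0.2434
  = 0.6962 bits

Maximum possible I(A;B) = min(0.6962, 0.6962) = 0.6962 bits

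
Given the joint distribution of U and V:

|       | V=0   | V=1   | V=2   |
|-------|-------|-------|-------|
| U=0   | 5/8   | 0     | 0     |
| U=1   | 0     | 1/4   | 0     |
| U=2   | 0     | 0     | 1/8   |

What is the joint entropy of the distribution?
H(U,V) = -Σ P(U,V) log₂ P(U,V), summed over the non-zero cells:
H(U,V) = -[(5/8)·log₂(5/8) + (1/4)·log₂(1/4) + (1/8)·log₂(1/8)]
  = 0.4238 + 0.5000 + 0.3750
  = 1.2988 bits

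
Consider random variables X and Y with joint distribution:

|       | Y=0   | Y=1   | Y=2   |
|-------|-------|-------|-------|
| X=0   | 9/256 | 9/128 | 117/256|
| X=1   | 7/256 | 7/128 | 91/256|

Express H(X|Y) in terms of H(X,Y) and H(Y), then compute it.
H(X|Y) = H(X,Y) - H(Y)

Marginal P(Y) (column sums):
  P(Y=0) = 9/256 + 7/256 = 1/16
  P(Y=1) = 9/128 + 7/128 = 1/8
  P(Y=2) = 117/256 + 91/256 = 13/16

H(X,Y) = -[(9/256)·log₂(9/256) + (9/128)·log₂(9/128) + (117/256)·log₂(117/256) + (7/256)·log₂(7/256) + (7/128)·log₂(7/128) + (91/256)·log₂(91/256)]
  = 0.1698 + 0.2693 + 0.5163 + 0.1420 + 0.2293 + 0.5304
  = 1.8571 bits
H(Y) = -[(1/16)·log₂(1/16) + (1/8)·log₂(1/8) + (13/16)·log₂(13/16)]
  = 0.2500 + 0.3750 + 0.2434
  = 0.8684 bits

H(X|Y) = 1.8571 - 0.8684 = 0.9887 bits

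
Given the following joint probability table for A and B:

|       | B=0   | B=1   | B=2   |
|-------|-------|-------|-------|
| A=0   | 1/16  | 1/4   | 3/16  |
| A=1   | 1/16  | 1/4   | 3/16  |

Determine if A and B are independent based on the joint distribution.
Marginal P(A) (row sums):
  P(A=0) = 1/16 + 1/4 + 3/16 = 1/2
  P(A=1) = 1/16 + 1/4 + 3/16 = 1/2
Marginal P(B) (column sums):
  P(B=0) = 1/16 + 1/16 = 1/8
  P(B=1) = 1/4 + 1/4 = 1/2
  P(B=2) = 3/16 + 3/16 = 3/8

A and B are independent iff P(A=i,B=j) = P(A=i)·P(B=j) for every cell.
  P(A=0)·P(B=0) = 1/2 × 1/8 = 1/16 = P(A=0,B=0) ✓
  P(A=0)·P(B=1) = 1/2 × 1/2 = 1/4 = P(A=0,B=1) ✓
  P(A=0)·P(B=2) = 1/2 × 3/8 = 3/16 = P(A=0,B=2) ✓
  P(A=1)·P(B=0) = 1/2 × 1/8 = 1/16 = P(A=1,B=0) ✓
  P(A=1)·P(B=1) = 1/2 × 1/2 = 1/4 = P(A=1,B=1) ✓
  P(A=1)·P(B=2) = 1/2 × 3/8 = 3/16 = P(A=1,B=2) ✓

Yes, A and B are independent: every cell factors, so I(A;B) = 0 bits.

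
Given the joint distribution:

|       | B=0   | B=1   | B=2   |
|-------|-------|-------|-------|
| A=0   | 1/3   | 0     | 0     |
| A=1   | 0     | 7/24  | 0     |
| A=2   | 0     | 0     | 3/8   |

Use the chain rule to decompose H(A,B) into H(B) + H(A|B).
By the chain rule: H(A,B) = H(B) + H(A|B)

Marginal P(B) (column sums):
  P(B=0) = 1/3 + 0 + 0 = 1/3
  P(B=1) = 0 + 7/24 + 0 = 7/24
  P(B=2) = 0 + 0 + 3/8 = 3/8
H(B) = -[(1/3)·log₂(1/3) + (7/24)·log₂(7/24) + (3/8)·log₂(3/8)]
  = 0.5283 + 0.5185 + 0.5306
  = 1.5774 bits
H(A|B) = -Σ P(A,B)·log₂ P(A|B), where P(A|B) = P(A,B) / P(B)
  (cells with P(A,B) = 0 contribute 0)
  (A=0,B=0): P(A|B) = (1/3)/(1/3) = 1;  -(1/3)·log₂(1) = 0.0000
  (A=1,B=1): P(A|B) = (7/24)/(7/24) = 1;  -(7/24)·log₂(1) = 0.0000
  (A=2,B=2): P(A|B) = (3/8)/(3/8) = 1;  -(3/8)·log₂(1) = 0.0000
H(A|B) = 0.0000 + 0.0000 + 0.0000
  = 0.0000 bits

H(A,B) = H(B) + H(A|B) = 1.5774 + 0.0000 = 1.5774 bits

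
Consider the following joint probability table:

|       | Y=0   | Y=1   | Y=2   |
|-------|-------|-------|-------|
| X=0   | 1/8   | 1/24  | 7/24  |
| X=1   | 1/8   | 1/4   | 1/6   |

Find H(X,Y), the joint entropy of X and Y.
H(X,Y) = -Σ P(X,Y) log₂ P(X,Y), summed over the non-zero cells:
H(X,Y) = -[(1/8)·log₂(1/8) + (1/24)·log₂(1/24) + (7/24)·log₂(7/24) + (1/8)·log₂(1/8) + (1/4)·log₂(1/4) + (1/6)·log₂(1/6)]
  = 0.3750 + 0.1910 + 0.5185 + 0.3750 + 0.5000 + 0.4308
  = 2.3903 bits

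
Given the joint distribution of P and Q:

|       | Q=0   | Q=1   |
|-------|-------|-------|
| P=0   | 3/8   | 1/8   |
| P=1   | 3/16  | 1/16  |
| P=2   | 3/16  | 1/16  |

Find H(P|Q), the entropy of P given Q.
Marginal P(Q) (column sums):
  P(Q=0) = 3/8 + 3/16 + 3/16 = 3/4
  P(Q=1) = 1/8 + 1/16 + 1/16 = 1/4

H(P|Q) = -Σ P(P,Q)·log₂ P(P|Q), where P(P|Q) = P(P,Q) / P(Q)
  (P=0,Q=0): P(P|Q) = (3/8)/(3/4) = 1/2;  -(3/8)·log₂(1/2) = 0.3750
  (P=0,Q=1): P(P|Q) = (1/8)/(1/4) = 1/2;  -(1/8)·log₂(1/2) = 0.1250
  (P=1,Q=0): P(P|Q) = (3/16)/(3/4) = 1/4;  -(3/16)·log₂(1/4) = 0.3750
  (P=1,Q=1): P(P|Q) = (1/16)/(1/4) = 1/4;  -(1/16)·log₂(1/4) = 0.1250
  (P=2,Q=0): P(P|Q) = (3/16)/(3/4) = 1/4;  -(3/16)·log₂(1/4) = 0.3750
  (P=2,Q=1): P(P|Q) = (1/16)/(1/4) = 1/4;  -(1/16)·log₂(1/4) = 0.1250
H(P|Q) = 0.3750 + 0.1250 + 0.3750 + 0.1250 + 0.3750 + 0.1250
  = 1.5000 bits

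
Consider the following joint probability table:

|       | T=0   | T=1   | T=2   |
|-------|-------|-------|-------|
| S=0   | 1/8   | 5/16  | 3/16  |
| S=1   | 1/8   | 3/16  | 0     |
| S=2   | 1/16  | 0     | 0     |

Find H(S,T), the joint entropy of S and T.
H(S,T) = -Σ P(S,T) log₂ P(S,T), summed over the non-zero cells:
H(S,T) = -[(1/8)·log₂(1/8) + (5/16)·log₂(5/16) + (3/16)·log₂(3/16) + (1/8)·log₂(1/8) + (3/16)·log₂(3/16) + (1/16)·log₂(1/16)]
  = 0.3750 + 0.5244 + 0.4528 + 0.3750 + 0.4528 + 0.2500
  = 2.4300 bits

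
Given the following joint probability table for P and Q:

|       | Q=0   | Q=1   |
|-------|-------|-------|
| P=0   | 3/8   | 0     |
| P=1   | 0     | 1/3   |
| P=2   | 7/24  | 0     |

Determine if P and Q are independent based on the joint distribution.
Marginal P(P) (row sums):
  P(P=0) = 3/8 + 0 = 3/8
  P(P=1) = 0 + 1/3 = 1/3
  P(P=2) = 7/24 + 0 = 7/24
Marginal P(Q) (column sums):
  P(Q=0) = 3/8 + 0 + 7/24 = 2/3
  P(Q=1) = 0 + 1/3 + 0 = 1/3

P and Q are independent iff P(P=i,Q=j) = P(P=i)·P(Q=j) for every cell.
  P(P=0)·P(Q=0) = 3/8 × 2/3 = 1/4, but P(P=0,Q=0) = 3/8 ✗

No, P and Q are not independent. Quantitatively, I(P;Q) > 0:

H(P) = -[(3/8)·log₂(3/8) + (1/3)·log₂(1/3) + (7/24)·log₂(7/24)]
  = 0.5306 + 0.5283 + 0.5185
  = 1.5774 bits
H(Q) = -[(2/3)·log₂(2/3) + (1/3)·log₂(1/3)]
  = 0.3900 + 0.5283
  = 0.9183 bits
H(P,Q) = -[(3/8)·log₂(3/8) + (1/3)·log₂(1/3) + (7/24)·log₂(7/24)]
  = 0.5306 + 0.5283 + 0.5185
  = 1.5774 bits
I(P;Q) = H(P) + H(Q) - H(P,Q) = 1.5774 + 0.9183 - 1.5774 = 0.9183 bits > 0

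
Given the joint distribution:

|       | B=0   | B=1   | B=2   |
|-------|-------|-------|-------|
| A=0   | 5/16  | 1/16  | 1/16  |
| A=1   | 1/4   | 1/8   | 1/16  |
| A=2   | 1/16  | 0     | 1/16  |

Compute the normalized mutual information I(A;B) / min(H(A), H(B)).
Marginal P(A) (row sums):
  P(A=0) = 5/16 + 1/16 + 1/16 = 7/16
  P(A=1) = 1/4 + 1/8 + 1/16 = 7/16
  P(A=2) = 1/16 + 0 + 1/16 = 1/8
Marginal P(B) (column sums):
  P(B=0) = 5/16 + 1/4 + 1/16 = 5/8
  P(B=1) = 1/16 + 1/8 + 0 = 3/16
  P(B=2) = 1/16 + 1/16 + 1/16 = 3/16

H(A) = -[(7/16)·log₂(7/16) + (7/16)·log₂(7/16) + (1/8)·log₂(1/8)]
  = 0.5218 + 0.5218 + 0.3750
  = 1.4186 bits
H(B) = -[(5/8)·log₂(5/8) + (3/16)·log₂(3/16) + (3/16)·log₂(3/16)]
  = 0.4238 + 0.4528 + 0.4528
  = 1.3294 bits
H(A,B) = -[(5/16)·log₂(5/16) + (1/16)·log₂(1/16) + (1/16)·log₂(1/16) + (1/4)·log₂(1/4) + (1/8)·log₂(1/8) + (1/16)·log₂(1/16) + (1/16)·log₂(1/16) + (1/16)·log₂(1/16)]
  = 0.5244 + 0.2500 + 0.2500 + 0.5000 + 0.3750 + 0.2500 + 0.2500 + 0.2500
  = 2.6494 bits

I(A;B) = H(A) + H(B) - H(A,B)
  = 1.4186 + 1.3294 - 2.6494
  = 0.0986 bits

min(H(A), H(B)) = min(1.4186, 1.3294) = 1.3294 bits
Normalized MI = 0.0986 / 1.3294 = 0.0742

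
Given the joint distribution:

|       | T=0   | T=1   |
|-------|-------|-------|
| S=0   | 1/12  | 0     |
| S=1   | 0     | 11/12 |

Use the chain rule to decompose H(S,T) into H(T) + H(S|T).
By the chain rule: H(S,T) = H(T) + H(S|T)

Marginal P(T) (column sums):
  P(T=0) = 1/12 + 0 = 1/12
  P(T=1) = 0 + 11/12 = 11/12
H(T) = -[(1/12)·log₂(1/12) + (11/12)·log₂(11/12)]
  = 0.2987 + 0.1151
  = 0.4138 bits
H(S|T) = -Σ P(S,T)·log₂ P(S|T), where P(S|T) = P(S,T) / P(T)
  (cells with P(S,T) = 0 contribute 0)
  (S=0,T=0): P(S|T) = (1/12)/(1/12) = 1;  -(1/12)·log₂(1) = 0.0000
  (S=1,T=1): P(S|T) = (11/12)/(11/12) = 1;  -(11/12)·log₂(1) = 0.0000
H(S|T) = 0.0000 + 0.0000
  = 0.0000 bits

H(S,T) = H(T) + H(S|T) = 0.4138 + 0.0000 = 0.4138 bits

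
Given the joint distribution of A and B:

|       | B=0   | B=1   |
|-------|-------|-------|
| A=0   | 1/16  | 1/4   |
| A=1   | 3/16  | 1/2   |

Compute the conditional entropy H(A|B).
Marginal P(B) (column sums):
  P(B=0) = 1/16 + 3/16 = 1/4
  P(B=1) = 1/4 + 1/2 = 3/4

H(A|B) = -Σ P(A,B)·log₂ P(A|B), where P(A|B) = P(A,B) / P(B)
  (A=0,B=0): P(A|B) = (1/16)/(1/4) = 1/4;  -(1/16)·log₂(1/4) = 0.1250
  (A=0,B=1): P(A|B) = (1/4)/(3/4) = 1/3;  -(1/4)·log₂(1/3) = 0.3962
  (A=1,B=0): P(A|B) = (3/16)/(1/4) = 3/4;  -(3/16)·log₂(3/4) = 0.0778
  (A=1,B=1): P(A|B) = (1/2)/(3/4) = 2/3;  -(1/2)·log₂(2/3) = 0.2925
H(A|B) = 0.1250 + 0.3962 + 0.0778 + 0.2925
  = 0.8915 bits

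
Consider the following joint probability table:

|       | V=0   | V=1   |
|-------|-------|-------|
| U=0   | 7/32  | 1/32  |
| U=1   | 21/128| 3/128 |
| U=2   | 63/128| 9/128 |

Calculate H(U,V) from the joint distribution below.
H(U,V) = -Σ P(U,V) log₂ P(U,V), summed over the non-zero cells:
H(U,V) = -[(7/32)·log₂(7/32) + (1/32)·log₂(1/32) + (21/128)·log₂(21/128) + (3/128)·log₂(3/128) + (63/128)·log₂(63/128) + (9/128)·log₂(9/128)]
  = 0.4796 + 0.1563 + 0.4278 + 0.1269 + 0.5034 + 0.2693
  = 1.9633 bits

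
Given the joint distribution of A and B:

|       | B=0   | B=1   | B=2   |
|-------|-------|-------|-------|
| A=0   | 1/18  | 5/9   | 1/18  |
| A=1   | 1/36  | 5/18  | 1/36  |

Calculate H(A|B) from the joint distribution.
Marginal P(B) (column sums):
  P(B=0) = 1/18 + 1/36 = 1/12
  P(B=1) = 5/9 + 5/18 = 5/6
  P(B=2) = 1/18 + 1/36 = 1/12

H(A|B) = -Σ P(A,B)·log₂ P(A|B), where P(A|B) = P(A,B) / P(B)
  (A=0,B=0): P(A|B) = (1/18)/(1/12) = 2/3;  -(1/18)·log₂(2/3) = 0.0325
  (A=0,B=1): P(A|B) = (5/9)/(5/6) = 2/3;  -(5/9)·log₂(2/3) = 0.3250
  (A=0,B=2): P(A|B) = (1/18)/(1/12) = 2/3;  -(1/18)·log₂(2/3) = 0.0325
  (A=1,B=0): P(A|B) = (1/36)/(1/12) = 1/3;  -(1/36)·log₂(1/3) = 0.0440
  (A=1,B=1): P(A|B) = (5/18)/(5/6) = 1/3;  -(5/18)·log₂(1/3) = 0.4403
  (A=1,B=2): P(A|B) = (1/36)/(1/12) = 1/3;  -(1/36)·log₂(1/3) = 0.0440
H(A|B) = 0.0325 + 0.3250 + 0.0325 + 0.0440 + 0.4403 + 0.0440
  = 0.9183 bits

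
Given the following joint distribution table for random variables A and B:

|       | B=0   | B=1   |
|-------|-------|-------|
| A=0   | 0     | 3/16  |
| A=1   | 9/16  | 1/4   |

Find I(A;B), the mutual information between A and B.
Marginal P(A) (row sums):
  P(A=0) = 0 + 3/16 = 3/16
  P(A=1) = 9/16 + 1/4 = 13/16
Marginal P(B) (column sums):
  P(B=0) = 0 + 9/16 = 9/16
  P(B=1) = 3/16 + 1/4 = 7/16

H(A) = -[(3/16)·log₂(3/16) + (13/16)·log₂(13/16)]
  = 0.4528 + 0.2434
  = 0.6962 bits
H(B) = -[(9/16)·log₂(9/16) + (7/16)·log₂(7/16)]
  = 0.4669 + 0.5218
  = 0.9887 bits
H(A,B) = -[(3/16)·log₂(3/16) + (9/16)·log₂(9/16) + (1/4)·log₂(1/4)]
  = 0.4528 + 0.4669 + 0.5000
  = 1.4197 bits

I(A;B) = H(A) + H(B) - H(A,B)
  = 0.6962 + 0.9887 - 1.4197
  = 0.2652 bits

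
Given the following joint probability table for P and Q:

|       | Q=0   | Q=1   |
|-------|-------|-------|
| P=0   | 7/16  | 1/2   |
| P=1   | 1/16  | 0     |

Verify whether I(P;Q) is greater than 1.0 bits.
Marginal P(P) (row sums):
  P(P=0) = 7/16 + 1/2 = 15/16
  P(P=1) = 1/16 + 0 = 1/16
Marginal P(Q) (column sums):
  P(Q=0) = 7/16 + 1/16 = 1/2
  P(Q=1) = 1/2 + 0 = 1/2

H(P) = -[(15/16)·log₂(15/16) + (1/16)·log₂(1/16)]
  = 0.0873 + 0.2500
  = 0.3373 bits
H(Q) = -[(1/2)·log₂(1/2) + (1/2)·log₂(1/2)]
  = 0.5000 + 0.5000
  = 1.0000 bits
H(P,Q) = -[(7/16)·log₂(7/16) + (1/2)·log₂(1/2) + (1/16)·log₂(1/16)]
  = 0.5218 + 0.5000 + 0.2500
  = 1.2718 bits

I(P;Q) = H(P) + H(Q) - H(P,Q)
  = 0.3373 + 1.0000 - 1.2718
  = 0.0655 bits

No. I(P;Q) = 0.0655 bits, which is ≤ 1.0 bits.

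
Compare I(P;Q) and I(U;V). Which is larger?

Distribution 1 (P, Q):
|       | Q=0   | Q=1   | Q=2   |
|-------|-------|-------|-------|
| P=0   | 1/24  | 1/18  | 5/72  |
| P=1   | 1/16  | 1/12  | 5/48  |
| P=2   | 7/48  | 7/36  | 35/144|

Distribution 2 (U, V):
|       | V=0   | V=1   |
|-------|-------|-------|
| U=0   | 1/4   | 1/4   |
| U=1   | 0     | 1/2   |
Distribution 1 (P, Q):
Marginal P(P) (row sums):
  P(P=0) = 1/24 + 1/18 + 5/72 = 1/6
  P(P=1) = 1/16 + 1/12 + 5/48 = 1/4
  P(P=2) = 7/48 + 7/36 + 35/144 = 7/12
Marginal P(Q) (column sums):
  P(Q=0) = 1/24 + 1/16 + 7/48 = 1/4
  P(Q=1) = 1/18 + 1/12 + 7/36 = 1/3
  P(Q=2) = 5/72 + 5/48 + 35/144 = 5/12

H(P) = -[(1/6)·log₂(1/6) + (1/4)·log₂(1/4) + (7/12)·log₂(7/12)]
  = 0.4308 + 0.5000 + 0.4536
  = 1.3844 bits
H(Q) = -[(1/4)·log₂(1/4) + (1/3)·log₂(1/3) + (5/12)·log₂(5/12)]
  = 0.5000 + 0.5283 + 0.5263
  = 1.5546 bits
H(P,Q) = -[(1/24)·log₂(1/24) + (1/18)·log₂(1/18) + (5/72)·log₂(5/72) + (1/16)·log₂(1/16) + (1/12)·log₂(1/12) + (5/48)·log₂(5/48) + (7/48)·log₂(7/48) + (7/36)·log₂(7/36) + (35/144)·log₂(35/144)]
  = 0.1910 + 0.2317 + 0.2672 + 0.2500 + 0.2987 + 0.3399 + 0.4051 + 0.4594 + 0.4960
  = 2.9390 bits

I(P;Q) = H(P) + H(Q) - H(P,Q)
  = 1.3844 + 1.5546 - 2.9390
  = 0.0000 bits

Distribution 2 (U, V):
Marginal P(U) (row sums):
  P(U=0) = 1/4 + 1/4 = 1/2
  P(U=1) = 0 + 1/2 = 1/2
Marginal P(V) (column sums):
  P(V=0) = 1/4 + 0 = 1/4
  P(V=1) = 1/4 + 1/2 = 3/4

H(U) = -[(1/2)·log₂(1/2) + (1/2)·log₂(1/2)]
  = 0.5000 + 0.5000
  = 1.0000 bits
H(V) = -[(1/4)·log₂(1/4) + (3/4)·log₂(3/4)]
  = 0.5000 + 0.3113
  = 0.8113 bits
H(U,V) = -[(1/4)·log₂(1/4) + (1/4)·log₂(1/4) + (1/2)·log₂(1/2)]
  = 0.5000 + 0.5000 + 0.5000
  = 1.5000 bits

I(U;V) = H(U) + H(V) - H(U,V)
  = 1.0000 + 0.8113 - 1.5000
  = 0.3113 bits

I(U;V) = 0.3113 bits > I(P;Q) = 0.0000 bits, so (U, V) has the higher mutual information (stronger dependence).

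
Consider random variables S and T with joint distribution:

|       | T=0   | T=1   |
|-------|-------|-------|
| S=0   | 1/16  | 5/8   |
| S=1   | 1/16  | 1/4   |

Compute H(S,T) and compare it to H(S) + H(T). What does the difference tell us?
Marginal P(S) (row sums):
  P(S=0) = 1/16 + 5/8 = 11/16
  P(S=1) = 1/16 + 1/4 = 5/16
Marginal P(T) (column sums):
  P(T=0) = 1/16 + 1/16 = 1/8
  P(T=1) = 5/8 + 1/4 = 7/8

H(S,T) = -[(1/16)·log₂(1/16) + (5/8)·log₂(5/8) + (1/16)·log₂(1/16) + (1/4)·log₂(1/4)]
  = 0.2500 + 0.4238 + 0.2500 + 0.5000
  = 1.4238 bits
H(S) = -[(11/16)·log₂(11/16) + (5/16)·log₂(5/16)]
  = 0.3716 + 0.5244
  = 0.8960 bits
H(T) = -[(1/8)·log₂(1/8) + (7/8)·log₂(7/8)]
  = 0.3750 + 0.1686
  = 0.5436 bits

H(S) + H(T) = 0.8960 + 0.5436 = 1.4396 bits
Difference: H(S) + H(T) - H(S,T) = 1.4396 - 1.4238 = 0.0158 bits = I(S;T)

The difference is the mutual information; it is positive here, so S and T are dependent (knowing one reduces uncertainty about the other by 0.0158 bits).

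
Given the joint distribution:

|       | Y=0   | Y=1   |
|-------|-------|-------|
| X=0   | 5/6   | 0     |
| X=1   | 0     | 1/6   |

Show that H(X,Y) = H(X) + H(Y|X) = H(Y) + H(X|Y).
Marginal P(X) (row sums):
  P(X=0) = 5/6 + 0 = 5/6
  P(X=1) = 0 + 1/6 = 1/6
Marginal P(Y) (column sums):
  P(Y=0) = 5/6 + 0 = 5/6
  P(Y=1) = 0 + 1/6 = 1/6

Decomposition 1: H(X) + H(Y|X)
H(X) = -[(5/6)·log₂(5/6) + (1/6)·log₂(1/6)]
  = 0.2192 + 0.4308
  = 0.6500 bits
H(Y|X) = -Σ P(X,Y)·log₂ P(Y|X), where P(Y|X) = P(X,Y) / P(X)
  (cells with P(X,Y) = 0 contribute 0)
  (X=0,Y=0): P(Y|X) = (5/6)/(5/6) = 1;  -(5/6)·log₂(1) = 0.0000
  (X=1,Y=1): P(Y|X) = (1/6)/(1/6) = 1;  -(1/6)·log₂(1) = 0.0000
H(Y|X) = 0.0000 + 0.0000
  = 0.0000 bits
H(X) + H(Y|X) = 0.6500 + 0.0000 = 0.6500 bits

Decomposition 2: H(Y) + H(X|Y)
H(Y) = -[(5/6)·log₂(5/6) + (1/6)·log₂(1/6)]
  = 0.2192 + 0.4308
  = 0.6500 bits
H(X|Y) = -Σ P(X,Y)·log₂ P(X|Y), where P(X|Y) = P(X,Y) / P(Y)
  (cells with P(X,Y) = 0 contribute 0)
  (X=0,Y=0): P(X|Y) = (5/6)/(5/6) = 1;  -(5/6)·log₂(1) = 0.0000
  (X=1,Y=1): P(X|Y) = (1/6)/(1/6) = 1;  -(1/6)·log₂(1) = 0.0000
H(X|Y) = 0.0000 + 0.0000
  = 0.0000 bits
H(Y) + H(X|Y) = 0.6500 + 0.0000 = 0.6500 bits

Direct computation of the joint entropy:
H(X,Y) = -[(5/6)·log₂(5/6) + (1/6)·log₂(1/6)]
  = 0.2192 + 0.4308
  = 0.6500 bits

All three agree: H(X,Y) = 0.6500 bits ✓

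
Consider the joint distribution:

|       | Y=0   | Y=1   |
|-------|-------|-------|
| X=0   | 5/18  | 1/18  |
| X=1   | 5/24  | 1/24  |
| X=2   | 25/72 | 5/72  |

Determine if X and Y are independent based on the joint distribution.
Marginal P(X) (row sums):
  P(X=0) = 5/18 + 1/18 = 1/3
  P(X=1) = 5/24 + 1/24 = 1/4
  P(X=2) = 25/72 + 5/72 = 5/12
Marginal P(Y) (column sums):
  P(Y=0) = 5/18 + 5/24 + 25/72 = 5/6
  P(Y=1) = 1/18 + 1/24 + 5/72 = 1/6

X and Y are independent iff P(X=i,Y=j) = P(X=i)·P(Y=j) for every cell.
  P(X=0)·P(Y=0) = 1/3 × 5/6 = 5/18 = P(X=0,Y=0) ✓
  P(X=0)·P(Y=1) = 1/3 × 1/6 = 1/18 = P(X=0,Y=1) ✓
  P(X=1)·P(Y=0) = 1/4 × 5/6 = 5/24 = P(X=1,Y=0) ✓
  P(X=1)·P(Y=1) = 1/4 × 1/6 = 1/24 = P(X=1,Y=1) ✓
  P(X=2)·P(Y=0) = 5/12 × 5/6 = 25/72 = P(X=2,Y=0) ✓
  P(X=2)·P(Y=1) = 5/12 × 1/6 = 5/72 = P(X=2,Y=1) ✓

Yes, X and Y are independent: every cell factors, so I(X;Y) = 0 bits.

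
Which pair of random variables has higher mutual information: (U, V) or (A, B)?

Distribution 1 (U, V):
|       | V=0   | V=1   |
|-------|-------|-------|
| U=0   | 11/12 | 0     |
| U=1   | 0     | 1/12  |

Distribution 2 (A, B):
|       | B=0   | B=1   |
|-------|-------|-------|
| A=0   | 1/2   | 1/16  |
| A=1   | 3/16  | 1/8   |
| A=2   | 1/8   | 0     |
Distribution 1 (U, V):
Marginal P(U) (row sums):
  P(U=0) = 11/12 + 0 = 11/12
  P(U=1) = 0 + 1/12 = 1/12
Marginal P(V) (column sums):
  P(V=0) = 11/12 + 0 = 11/12
  P(V=1) = 0 + 1/12 = 1/12

H(U) = -[(11/12)·log₂(11/12) + (1/12)·log₂(1/12)]
  = 0.1151 + 0.2987
  = 0.4138 bits
H(V) = -[(11/12)·log₂(11/12) + (1/12)·log₂(1/12)]
  = 0.1151 + 0.2987
  = 0.4138 bits
H(U,V) = -[(11/12)·log₂(11/12) + (1/12)·log₂(1/12)]
  = 0.1151 + 0.2987
  = 0.4138 bits

I(U;V) = H(U) + H(V) - H(U,V)
  = 0.4138 + 0.4138 - 0.4138
  = 0.4138 bits

Distribution 2 (A, B):
Marginal P(A) (row sums):
  P(A=0) = 1/2 + 1/16 = 9/16
  P(A=1) = 3/16 + 1/8 = 5/16
  P(A=2) = 1/8 + 0 = 1/8
Marginal P(B) (column sums):
  P(B=0) = 1/2 + 3/16 + 1/8 = 13/16
  P(B=1) = 1/16 + 1/8 + 0 = 3/16

H(A) = -[(9/16)·log₂(9/16) + (5/16)·log₂(5/16) + (1/8)·log₂(1/8)]
  = 0.4669 + 0.5244 + 0.3750
  = 1.3663 bits
H(B) = -[(13/16)·log₂(13/16) + (3/16)·log₂(3/16)]
  = 0.2434 + 0.4528
  = 0.6962 bits
H(A,B) = -[(1/2)·log₂(1/2) + (1/16)·log₂(1/16) + (3/16)·log₂(3/16) + (1/8)·log₂(1/8) + (1/8)·log₂(1/8)]
  = 0.5000 + 0.2500 + 0.4528 + 0.3750 + 0.3750
  = 1.9528 bits

I(A;B) = H(A) + H(B) - H(A,B)
  = 1.3663 + 0.6962 - 1.9528
  = 0.1097 bits

I(U;V) = 0.4138 bits > I(A;B) = 0.1097 bits, so (U, V) has the higher mutual information (stronger dependence).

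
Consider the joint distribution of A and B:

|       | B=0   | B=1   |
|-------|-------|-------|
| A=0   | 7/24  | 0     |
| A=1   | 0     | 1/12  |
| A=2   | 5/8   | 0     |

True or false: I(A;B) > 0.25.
Marginal P(A) (row sums):
  P(A=0) = 7/24 + 0 = 7/24
  P(A=1) = 0 + 1/12 = 1/12
  P(A=2) = 5/8 + 0 = 5/8
Marginal P(B) (column sums):
  P(B=0) = 7/24 + 0 + 5/8 = 11/12
  P(B=1) = 0 + 1/12 + 0 = 1/12

H(A) = -[(7/24)·log₂(7/24) + (1/12)·log₂(1/12) + (5/8)·log₂(5/8)]
  = 0.5185 + 0.2987 + 0.4238
  = 1.2410 bits
H(B) = -[(11/12)·log₂(11/12) + (1/12)·log₂(1/12)]
  = 0.1151 + 0.2987
  = 0.4138 bits
H(A,B) = -[(7/24)·log₂(7/24) + (1/12)·log₂(1/12) + (5/8)·log₂(5/8)]
  = 0.5185 + 0.2987 + 0.4238
  = 1.2410 bits

I(A;B) = H(A) + H(B) - H(A,B)
  = 1.2410 + 0.4138 - 1.2410
  = 0.4138 bits

True. I(A;B) = 0.4138 bits, which is > 0.25 bits.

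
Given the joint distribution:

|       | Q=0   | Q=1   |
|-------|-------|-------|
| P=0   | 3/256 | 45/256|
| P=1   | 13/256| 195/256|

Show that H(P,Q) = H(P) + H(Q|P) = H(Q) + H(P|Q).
Marginal P(P) (row sums):
  P(P=0) = 3/256 + 45/256 = 3/16
  P(P=1) = 13/256 + 195/256 = 13/16
Marginal P(Q) (column sums):
  P(Q=0) = 3/256 + 13/256 = 1/16
  P(Q=1) = 45/256 + 195/256 = 15/16

Decomposition 1: H(P) + H(Q|P)
H(P) = -[(3/16)·log₂(3/16) + (13/16)·log₂(13/16)]
  = 0.4528 + 0.2434
  = 0.6962 bits
H(Q|P) = -Σ P(P,Q)·log₂ P(Q|P), where P(Q|P) = P(P,Q) / P(P)
  (P=0,Q=0): P(Q|P) = (3/256)/(3/16) = 1/16;  -(3/256)·log₂(1/16) = 0.0469
  (P=0,Q=1): P(Q|P) = (45/256)/(3/16) = 15/16;  -(45/256)·log₂(15/16) = 0.0164
  (P=1,Q=0): P(Q|P) = (13/256)/(13/16) = 1/16;  -(13/256)·log₂(1/16) = 0.2031
  (P=1,Q=1): P(Q|P) = (195/256)/(13/16) = 15/16;  -(195/256)·log₂(15/16) = 0.0709
H(Q|P) = 0.0469 + 0.0164 + 0.2031 + 0.0709
  = 0.3373 bits
H(P) + H(Q|P) = 0.6962 + 0.3373 = 1.0335 bits

Decomposition 2: H(Q) + H(P|Q)
H(Q) = -[(1/16)·log₂(1/16) + (15/16)·log₂(15/16)]
  = 0.2500 + 0.0873
  = 0.3373 bits
H(P|Q) = -Σ P(P,Q)·log₂ P(P|Q), where P(P|Q) = P(P,Q) / P(Q)
  (P=0,Q=0): P(P|Q) = (3/256)/(1/16) = 3/16;  -(3/256)·log₂(3/16) = 0.0283
  (P=0,Q=1): P(P|Q) = (45/256)/(15/16) = 3/16;  -(45/256)·log₂(3/16) = 0.4245
  (P=1,Q=0): P(P|Q) = (13/256)/(1/16) = 13/16;  -(13/256)·log₂(13/16) = 0.0152
  (P=1,Q=1): P(P|Q) = (195/256)/(15/16) = 13/16;  -(195/256)·log₂(13/16) = 0.2282
H(P|Q) = 0.0283 + 0.4245 + 0.0152 + 0.2282
  = 0.6962 bits
H(Q) + H(P|Q) = 0.3373 + 0.6962 = 1.0335 bits

Direct computation of the joint entropy:
H(P,Q) = -[(3/256)·log₂(3/256) + (45/256)·log₂(45/256) + (13/256)·log₂(13/256) + (195/256)·log₂(195/256)]
  = 0.0752 + 0.4409 + 0.2183 + 0.2991
  = 1.0335 bits

All three agree: H(P,Q) = 1.0335 bits ✓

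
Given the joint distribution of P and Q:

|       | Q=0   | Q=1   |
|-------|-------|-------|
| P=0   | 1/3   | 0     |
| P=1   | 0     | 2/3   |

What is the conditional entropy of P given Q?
Marginal P(Q) (column sums):
  P(Q=0) = 1/3 + 0 = 1/3
  P(Q=1) = 0 + 2/3 = 2/3

H(P|Q) = -Σ P(P,Q)·log₂ P(P|Q), where P(P|Q) = P(P,Q) / P(Q)
  (cells with P(P,Q) = 0 contribute 0)
  (P=0,Q=0): P(P|Q) = (1/3)/(1/3) = 1;  -(1/3)·log₂(1) = 0.0000
  (P=1,Q=1): P(P|Q) = (2/3)/(2/3) = 1;  -(2/3)·log₂(1) = 0.0000
H(P|Q) = 0.0000 + 0.0000
  = 0.0000 bits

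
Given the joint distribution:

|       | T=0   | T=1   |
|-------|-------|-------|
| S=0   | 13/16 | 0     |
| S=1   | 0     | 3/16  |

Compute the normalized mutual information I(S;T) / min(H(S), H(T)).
Marginal P(S) (row sums):
  P(S=0) = 13/16 + 0 = 13/16
  P(S=1) = 0 + 3/16 = 3/16
Marginal P(T) (column sums):
  P(T=0) = 13/16 + 0 = 13/16
  P(T=1) = 0 + 3/16 = 3/16

H(S) = -[(13/16)·log₂(13/16) + (3/16)·log₂(3/16)]
  = 0.2434 + 0.4528
  = 0.6962 bits
H(T) = -[(13/16)·log₂(13/16) + (3/16)·log₂(3/16)]
  = 0.2434 + 0.4528
  = 0.6962 bits
H(S,T) = -[(13/16)·log₂(13/16) + (3/16)·log₂(3/16)]
  = 0.2434 + 0.4528
  = 0.6962 bits

I(S;T) = H(S) + H(T) - H(S,T)
  = 0.6962 + 0.6962 - 0.6962
  = 0.6962 bits

min(H(S), H(T)) = min(0.6962, 0.6962) = 0.6962 bits
Normalized MI = 0.6962 / 0.6962 = 1.0000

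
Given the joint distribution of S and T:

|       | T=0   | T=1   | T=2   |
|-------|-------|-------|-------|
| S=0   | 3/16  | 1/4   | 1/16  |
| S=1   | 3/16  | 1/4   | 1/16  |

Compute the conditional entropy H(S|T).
Marginal P(T) (column sums):
  P(T=0) = 3/16 + 3/16 = 3/8
  P(T=1) = 1/4 + 1/4 = 1/2
  P(T=2) = 1/16 + 1/16 = 1/8

H(S|T) = -Σ P(S,T)·log₂ P(S|T), where P(S|T) = P(S,T) / P(T)
  (S=0,T=0): P(S|T) = (3/16)/(3/8) = 1/2;  -(3/16)·log₂(1/2) = 0.1875
  (S=0,T=1): P(S|T) = (1/4)/(1/2) = 1/2;  -(1/4)·log₂(1/2) = 0.2500
  (S=0,T=2): P(S|T) = (1/16)/(1/8) = 1/2;  -(1/16)·log₂(1/2) = 0.0625
  (S=1,T=0): P(S|T) = (3/16)/(3/8) = 1/2;  -(3/16)·log₂(1/2) = 0.1875
  (S=1,T=1): P(S|T) = (1/4)/(1/2) = 1/2;  -(1/4)·log₂(1/2) = 0.2500
  (S=1,T=2): P(S|T) = (1/16)/(1/8) = 1/2;  -(1/16)·log₂(1/2) = 0.0625
H(S|T) = 0.1875 + 0.2500 + 0.0625 + 0.1875 + 0.2500 + 0.0625
  = 1.0000 bits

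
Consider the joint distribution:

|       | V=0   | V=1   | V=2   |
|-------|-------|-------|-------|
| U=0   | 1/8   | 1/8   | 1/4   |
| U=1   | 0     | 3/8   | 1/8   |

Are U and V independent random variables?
Marginal P(U) (row sums):
  P(U=0) = 1/8 + 1/8 + 1/4 = 1/2
  P(U=1) = 0 + 3/8 + 1/8 = 1/2
Marginal P(V) (column sums):
  P(V=0) = 1/8 + 0 = 1/8
  P(V=1) = 1/8 + 3/8 = 1/2
  P(V=2) = 1/4 + 1/8 = 3/8

U and V are independent iff P(U=i,V=j) = P(U=i)·P(V=j) for every cell.
  P(U=0)·P(V=0) = 1/2 × 1/8 = 1/16, but P(U=0,V=0) = 1/8 ✗

No, U and V are not independent. Quantitatively, I(U;V) > 0:

H(U) = -[(1/2)·log₂(1/2) + (1/2)·log₂(1/2)]
  = 0.5000 + 0.5000
  = 1.0000 bits
H(V) = -[(1/8)·log₂(1/8) + (1/2)·log₂(1/2) + (3/8)·log₂(3/8)]
  = 0.3750 + 0.5000 + 0.5306
  = 1.4056 bits
H(U,V) = -[(1/8)·log₂(1/8) + (1/8)·log₂(1/8) + (1/4)·log₂(1/4) + (3/8)·log₂(3/8) + (1/8)·log₂(1/8)]
  = 0.3750 + 0.3750 + 0.5000 + 0.5306 + 0.3750
  = 2.1556 bits
I(U;V) = H(U) + H(V) - H(U,V) = 1.0000 + 1.4056 - 2.1556 = 0.2500 bits > 0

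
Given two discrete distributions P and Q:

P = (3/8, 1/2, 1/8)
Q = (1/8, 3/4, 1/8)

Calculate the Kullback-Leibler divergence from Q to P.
D(P||Q) = Σ P(i) log₂(P(i)/Q(i))
  i=0: (3/8) × log₂((3/8)/(1/8)) = (3/8) × log₂(3) = 0.5944
  i=1: (1/2) × log₂((1/2)/(3/4)) = (1/2) × log₂(2/3) = -0.2925
  i=2: (1/8) × log₂((1/8)/(1/8)) = (1/8) × log₂(1) = 0.0000
D(P||Q) = 0.5944 - 0.2925 + 0.0000
  = 0.3019 bits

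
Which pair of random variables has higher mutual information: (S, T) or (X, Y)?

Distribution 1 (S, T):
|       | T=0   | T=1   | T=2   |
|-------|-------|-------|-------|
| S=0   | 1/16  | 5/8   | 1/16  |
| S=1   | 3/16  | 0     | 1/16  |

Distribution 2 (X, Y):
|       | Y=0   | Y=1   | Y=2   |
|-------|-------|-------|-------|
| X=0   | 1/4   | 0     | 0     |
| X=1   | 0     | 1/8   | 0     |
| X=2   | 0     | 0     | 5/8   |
Distribution 1 (S, T):
Marginal P(S) (row sums):
  P(S=0) = 1/16 + 5/8 + 1/16 = 3/4
  P(S=1) = 3/16 + 0 + 1/16 = 1/4
Marginal P(T) (column sums):
  P(T=0) = 1/16 + 3/16 = 1/4
  P(T=1) = 5/8 + 0 = 5/8
  P(T=2) = 1/16 + 1/16 = 1/8

H(S) = -[(3/4)·log₂(3/4) + (1/4)·log₂(1/4)]
  = 0.3113 + 0.5000
  = 0.8113 bits
H(T) = -[(1/4)·log₂(1/4) + (5/8)·log₂(5/8) + (1/8)·log₂(1/8)]
  = 0.5000 + 0.4238 + 0.3750
  = 1.2988 bits
H(S,T) = -[(1/16)·log₂(1/16) + (5/8)·log₂(5/8) + (1/16)·log₂(1/16) + (3/16)·log₂(3/16) + (1/16)·log₂(1/16)]
  = 0.2500 + 0.4238 + 0.2500 + 0.4528 + 0.2500
  = 1.6266 bits

I(S;T) = H(S) + H(T) - H(S,T)
  = 0.8113 + 1.2988 - 1.6266
  = 0.4835 bits

Distribution 2 (X, Y):
Marginal P(X) (row sums):
  P(X=0) = 1/4 + 0 + 0 = 1/4
  P(X=1) = 0 + 1/8 + 0 = 1/8
  P(X=2) = 0 + 0 + 5/8 = 5/8
Marginal P(Y) (column sums):
  P(Y=0) = 1/4 + 0 + 0 = 1/4
  P(Y=1) = 0 + 1/8 + 0 = 1/8
  P(Y=2) = 0 + 0 + 5/8 = 5/8

H(X) = -[(1/4)·log₂(1/4) + (1/8)·log₂(1/8) + (5/8)·log₂(5/8)]
  = 0.5000 + 0.3750 + 0.4238
  = 1.2988 bits
H(Y) = -[(1/4)·log₂(1/4) + (1/8)·log₂(1/8) + (5/8)·log₂(5/8)]
  = 0.5000 + 0.3750 + 0.4238
  = 1.2988 bits
H(X,Y) = -[(1/4)·log₂(1/4) + (1/8)·log₂(1/8) + (5/8)·log₂(5/8)]
  = 0.5000 + 0.3750 + 0.4238
  = 1.2988 bits

I(X;Y) = H(X) + H(Y) - H(X,Y)
  = 1.2988 + 1.2988 - 1.2988
  = 1.2988 bits

I(X;Y) = 1.2988 bits > I(S;T) = 0.4835 bits, so (X, Y) has the higher mutual information (stronger dependence).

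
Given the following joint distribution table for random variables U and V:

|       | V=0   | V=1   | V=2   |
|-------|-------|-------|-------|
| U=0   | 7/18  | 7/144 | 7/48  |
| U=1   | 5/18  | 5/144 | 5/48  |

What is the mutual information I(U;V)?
Marginal P(U) (row sums):
  P(U=0) = 7/18 + 7/144 + 7/48 = 7/12
  P(U=1) = 5/18 + 5/144 + 5/48 = 5/12
Marginal P(V) (column sums):
  P(V=0) = 7/18 + 5/18 = 2/3
  P(V=1) = 7/144 + 5/144 = 1/12
  P(V=2) = 7/48 + 5/48 = 1/4

H(U) = -[(7/12)·log₂(7/12) + (5/12)·log₂(5/12)]
  = 0.4536 + 0.5263
  = 0.9799 bits
H(V) = -[(2/3)·log₂(2/3) + (1/12)·log₂(1/12) + (1/4)·log₂(1/4)]
  = 0.3900 + 0.2987 + 0.5000
  = 1.1887 bits
H(U,V) = -[(7/18)·log₂(7/18) + (7/144)·log₂(7/144) + (7/48)·log₂(7/48) + (5/18)·log₂(5/18) + (5/144)·log₂(5/144) + (5/48)·log₂(5/48)]
  = 0.5299 + 0.2121 + 0.4051 + 0.5133 + 0.1683 + 0.3399
  = 2.1686 bits

I(U;V) = H(U) + H(V) - H(U,V)
  = 0.9799 + 1.1887 - 2.1686
  = 0.0000 bits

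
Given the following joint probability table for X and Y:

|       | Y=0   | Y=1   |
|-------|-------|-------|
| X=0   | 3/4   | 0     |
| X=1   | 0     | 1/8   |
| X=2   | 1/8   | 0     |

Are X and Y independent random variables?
Marginal P(X) (row sums):
  P(X=0) = 3/4 + 0 = 3/4
  P(X=1) = 0 + 1/8 = 1/8
  P(X=2) = 1/8 + 0 = 1/8
Marginal P(Y) (column sums):
  P(Y=0) = 3/4 + 0 + 1/8 = 7/8
  P(Y=1) = 0 + 1/8 + 0 = 1/8

X and Y are independent iff P(X=i,Y=j) = P(X=i)·P(Y=j) for every cell.
  P(X=0)·P(Y=0) = 3/4 × 7/8 = 21/32, but P(X=0,Y=0) = 3/4 ✗

No, X and Y are not independent. Quantitatively, I(X;Y) > 0:

H(X) = -[(3/4)·log₂(3/4) + (1/8)·log₂(1/8) + (1/8)·log₂(1/8)]
  = 0.3113 + 0.3750 + 0.3750
  = 1.0613 bits
H(Y) = -[(7/8)·log₂(7/8) + (1/8)·log₂(1/8)]
  = 0.1686 + 0.3750
  = 0.5436 bits
H(X,Y) = -[(3/4)·log₂(3/4) + (1/8)·log₂(1/8) + (1/8)·log₂(1/8)]
  = 0.3113 + 0.3750 + 0.3750
  = 1.0613 bits
I(X;Y) = H(X) + H(Y) - H(X,Y) = 1.0613 + 0.5436 - 1.0613 = 0.5436 bits > 0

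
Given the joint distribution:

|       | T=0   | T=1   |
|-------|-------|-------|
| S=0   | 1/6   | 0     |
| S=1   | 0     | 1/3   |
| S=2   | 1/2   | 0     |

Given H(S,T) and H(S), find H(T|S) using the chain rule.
From the chain rule: H(S,T) = H(S) + H(T|S)
Therefore: H(T|S) = H(S,T) - H(S)

H(S,T) = -[(1/6)·log₂(1/6) + (1/3)·log₂(1/3) + (1/2)·log₂(1/2)]
  = 0.4308 + 0.5283 + 0.5000
  = 1.4591 bits
Marginal P(S) (row sums):
  P(S=0) = 1/6 + 0 = 1/6
  P(S=1) = 0 + 1/3 = 1/3
  P(S=2) = 1/2 + 0 = 1/2
H(S) = -[(1/6)·log₂(1/6) + (1/3)·log₂(1/3) + (1/2)·log₂(1/2)]
  = 0.4308 + 0.5283 + 0.5000
  = 1.4591 bits

H(T|S) = 1.4591 - 1.4591 = 0.0000 bits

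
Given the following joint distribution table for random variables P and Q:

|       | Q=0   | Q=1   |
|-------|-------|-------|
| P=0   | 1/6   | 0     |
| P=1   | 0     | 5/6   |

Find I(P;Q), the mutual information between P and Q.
Marginal P(P) (row sums):
  P(P=0) = 1/6 + 0 = 1/6
  P(P=1) = 0 + 5/6 = 5/6
Marginal P(Q) (column sums):
  P(Q=0) = 1/6 + 0 = 1/6
  P(Q=1) = 0 + 5/6 = 5/6

H(P) = -[(1/6)·log₂(1/6) + (5/6)·log₂(5/6)]
  = 0.4308 + 0.2192
  = 0.6500 bits
H(Q) = -[(1/6)·log₂(1/6) + (5/6)·log₂(5/6)]
  = 0.4308 + 0.2192
  = 0.6500 bits
H(P,Q) = -[(1/6)·log₂(1/6) + (5/6)·log₂(5/6)]
  = 0.4308 + 0.2192
  = 0.6500 bits

I(P;Q) = H(P) + H(Q) - H(P,Q)
  = 0.6500 + 0.6500 - 0.6500
  = 0.6500 bits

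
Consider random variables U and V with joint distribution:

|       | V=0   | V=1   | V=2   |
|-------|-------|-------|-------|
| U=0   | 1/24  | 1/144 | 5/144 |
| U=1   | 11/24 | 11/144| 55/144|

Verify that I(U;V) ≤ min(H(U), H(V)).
Marginal P(U) (row sums):
  P(U=0) = 1/24 + 1/144 + 5/144 = 1/12
  P(U=1) = 11/24 + 11/144 + 55/144 = 11/12
Marginal P(V) (column sums):
  P(V=0) = 1/24 + 11/24 = 1/2
  P(V=1) = 1/144 + 11/144 = 1/12
  P(V=2) = 5/144 + 55/144 = 5/12

H(U) = -[(1/12)·log₂(1/12) + (11/12)·log₂(11/12)]
  = 0.2987 + 0.1151
  = 0.4138 bits
H(V) = -[(1/2)·log₂(1/2) + (1/12)·log₂(1/12) + (5/12)·log₂(5/12)]
  = 0.5000 + 0.2987 + 0.5263
  = 1.3250 bits
H(U,V) = -[(1/24)·log₂(1/24) + (1/144)·log₂(1/144) + (5/144)·log₂(5/144) + (11/24)·log₂(11/24) + (11/144)·log₂(11/144) + (55/144)·log₂(55/144)]
  = 0.1910 + 0.0498 + 0.1683 + 0.5159 + 0.2834 + 0.5304
  = 1.7388 bits

I(U;V) = H(U) + H(V) - H(U,V)
  = 0.4138 + 1.3250 - 1.7388
  = 0.0000 bits

min(H(U), H(V)) = min(0.4138, 1.3250) = 0.4138 bits
Since 0.0000 ≤ 0.4138, the bound is satisfied ✓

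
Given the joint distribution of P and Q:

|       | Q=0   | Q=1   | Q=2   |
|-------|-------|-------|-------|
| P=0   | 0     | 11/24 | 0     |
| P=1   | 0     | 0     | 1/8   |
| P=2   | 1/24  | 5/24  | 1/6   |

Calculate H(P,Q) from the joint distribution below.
H(P,Q) = -Σ P(P,Q) log₂ P(P,Q), summed over the non-zero cells:
H(P,Q) = -[(11/24)·log₂(11/24) + (1/8)·log₂(1/8) + (1/24)·log₂(1/24) + (5/24)·log₂(5/24) + (1/6)·log₂(1/6)]
  = 0.5159 + 0.3750 + 0.1910 + 0.4715 + 0.4308
  = 1.9842 bits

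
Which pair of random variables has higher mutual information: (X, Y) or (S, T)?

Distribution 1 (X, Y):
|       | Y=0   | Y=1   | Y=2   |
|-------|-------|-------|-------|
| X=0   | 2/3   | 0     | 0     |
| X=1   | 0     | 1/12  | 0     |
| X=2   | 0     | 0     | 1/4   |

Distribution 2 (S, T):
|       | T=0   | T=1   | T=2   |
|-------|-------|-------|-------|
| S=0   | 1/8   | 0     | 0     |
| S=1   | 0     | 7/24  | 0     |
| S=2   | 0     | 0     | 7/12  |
Distribution 1 (X, Y):
Marginal P(X) (row sums):
  P(X=0) = 2/3 + 0 + 0 = 2/3
  P(X=1) = 0 + 1/12 + 0 = 1/12
  P(X=2) = 0 + 0 + 1/4 = 1/4
Marginal P(Y) (column sums):
  P(Y=0) = 2/3 + 0 + 0 = 2/3
  P(Y=1) = 0 + 1/12 + 0 = 1/12
  P(Y=2) = 0 + 0 + 1/4 = 1/4

H(X) = -[(2/3)·log₂(2/3) + (1/12)·log₂(1/12) + (1/4)·log₂(1/4)]
  = 0.3900 + 0.2987 + 0.5000
  = 1.1887 bits
H(Y) = -[(2/3)·log₂(2/3) + (1/12)·log₂(1/12) + (1/4)·log₂(1/4)]
  = 0.3900 + 0.2987 + 0.5000
  = 1.1887 bits
H(X,Y) = -[(2/3)·log₂(2/3) + (1/12)·log₂(1/12) + (1/4)·log₂(1/4)]
  = 0.3900 + 0.2987 + 0.5000
  = 1.1887 bits

I(X;Y) = H(X) + H(Y) - H(X,Y)
  = 1.1887 + 1.1887 - 1.1887
  = 1.1887 bits

Distribution 2 (S, T):
Marginal P(S) (row sums):
  P(S=0) = 1/8 + 0 + 0 = 1/8
  P(S=1) = 0 + 7/24 + 0 = 7/24
  P(S=2) = 0 + 0 + 7/12 = 7/12
Marginal P(T) (column sums):
  P(T=0) = 1/8 + 0 + 0 = 1/8
  P(T=1) = 0 + 7/24 + 0 = 7/24
  P(T=2) = 0 + 0 + 7/12 = 7/12

H(S) = -[(1/8)·log₂(1/8) + (7/24)·log₂(7/24) + (7/12)·log₂(7/12)]
  = 0.3750 + 0.5185 + 0.4536
  = 1.3471 bits
H(T) = -[(1/8)·log₂(1/8) + (7/24)·log₂(7/24) + (7/12)·log₂(7/12)]
  = 0.3750 + 0.5185 + 0.4536
  = 1.3471 bits
H(S,T) = -[(1/8)·log₂(1/8) + (7/24)·log₂(7/24) + (7/12)·log₂(7/12)]
  = 0.3750 + 0.5185 + 0.4536
  = 1.3471 bits

I(S;T) = H(S) + H(T) - H(S,T)
  = 1.3471 + 1.3471 - 1.3471
  = 1.3471 bits

I(S;T) = 1.3471 bits > I(X;Y) = 1.1887 bits, so (S, T) has the higher mutual information (stronger dependence).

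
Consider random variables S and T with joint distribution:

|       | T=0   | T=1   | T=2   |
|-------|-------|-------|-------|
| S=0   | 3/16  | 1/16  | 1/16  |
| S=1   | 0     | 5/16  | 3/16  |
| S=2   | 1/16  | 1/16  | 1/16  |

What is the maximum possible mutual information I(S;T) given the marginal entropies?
The upper bound on mutual information is I(S;T) ≤ min(H(S), H(T)).

Marginal P(S) (row sums):
  P(S=0) = 3/16 + 1/16 + 1/16 = 5/16
  P(S=1) = 0 + 5/16 + 3/16 = 1/2
  P(S=2) = 1/16 + 1/16 + 1/16 = 3/16
Marginal P(T) (column sums):
  P(T=0) = 3/16 + 0 + 1/16 = 1/4
  P(T=1) = 1/16 + 5/16 + 1/16 = 7/16
  P(T=2) = 1/16 + 3/16 + 1/16 = 5/16

H(S) = -[(5/16)·log₂(5/16) + (1/2)·log₂(1/2) + (3/16)·log₂(3/16)]
  = 0.5244 + 0.5000 + 0.4528
  = 1.4772 bits
H(T) = -[(1/4)·log₂(1/4) + (7/16)·log₂(7/16) + (5/16)·log₂(5/16)]
  = 0.5000 + 0.5218 + 0.5244
  = 1.5462 bits

Maximum possible I(S;T) = min(1.4772, 1.5462) = 1.4772 bits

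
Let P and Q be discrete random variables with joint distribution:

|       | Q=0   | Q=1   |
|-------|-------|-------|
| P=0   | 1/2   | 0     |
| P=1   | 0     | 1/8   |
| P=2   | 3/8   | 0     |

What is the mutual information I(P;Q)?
Marginal P(P) (row sums):
  P(P=0) = 1/2 + 0 = 1/2
  P(P=1) = 0 + 1/8 = 1/8
  P(P=2) = 3/8 + 0 = 3/8
Marginal P(Q) (column sums):
  P(Q=0) = 1/2 + 0 + 3/8 = 7/8
  P(Q=1) = 0 + 1/8 + 0 = 1/8

H(P) = -[(1/2)·log₂(1/2) + (1/8)·log₂(1/8) + (3/8)·log₂(3/8)]
  = 0.5000 + 0.3750 + 0.5306
  = 1.4056 bits
H(Q) = -[(7/8)·log₂(7/8) + (1/8)·log₂(1/8)]
  = 0.1686 + 0.3750
  = 0.5436 bits
H(P,Q) = -[(1/2)·log₂(1/2) + (1/8)·log₂(1/8) + (3/8)·log₂(3/8)]
  = 0.5000 + 0.3750 + 0.5306
  = 1.4056 bits

I(P;Q) = H(P) + H(Q) - H(P,Q)
  = 1.4056 + 0.5436 - 1.4056
  = 0.5436 bits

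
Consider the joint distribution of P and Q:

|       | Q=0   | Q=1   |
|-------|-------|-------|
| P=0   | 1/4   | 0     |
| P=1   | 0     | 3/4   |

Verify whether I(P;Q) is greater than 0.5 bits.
Marginal P(P) (row sums):
  P(P=0) = 1/4 + 0 = 1/4
  P(P=1) = 0 + 3/4 = 3/4
Marginal P(Q) (column sums):
  P(Q=0) = 1/4 + 0 = 1/4
  P(Q=1) = 0 + 3/4 = 3/4

H(P) = -[(1/4)·log₂(1/4) + (3/4)·log₂(3/4)]
  = 0.5000 + 0.3113
  = 0.8113 bits
H(Q) = -[(1/4)·log₂(1/4) + (3/4)·log₂(3/4)]
  = 0.5000 + 0.3113
  = 0.8113 bits
H(P,Q) = -[(1/4)·log₂(1/4) + (3/4)·log₂(3/4)]
  = 0.5000 + 0.3113
  = 0.8113 bits

I(P;Q) = H(P) + H(Q) - H(P,Q)
  = 0.8113 + 0.8113 - 0.8113
  = 0.8113 bits

Yes. I(P;Q) = 0.8113 bits, which is > 0.5 bits.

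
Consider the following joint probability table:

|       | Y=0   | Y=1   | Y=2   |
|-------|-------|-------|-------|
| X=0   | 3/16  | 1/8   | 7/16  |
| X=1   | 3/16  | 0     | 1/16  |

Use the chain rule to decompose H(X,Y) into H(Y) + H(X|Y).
By the chain rule: H(X,Y) = H(Y) + H(X|Y)

Marginal P(Y) (column sums):
  P(Y=0) = 3/16 + 3/16 = 3/8
  P(Y=1) = 1/8 + 0 = 1/8
  P(Y=2) = 7/16 + 1/16 = 1/2
H(Y) = -[(3/8)·log₂(3/8) + (1/8)·log₂(1/8) + (1/2)·log₂(1/2)]
  = 0.5306 + 0.3750 + 0.5000
  = 1.4056 bits
H(X|Y) = -Σ P(X,Y)·log₂ P(X|Y), where P(X|Y) = P(X,Y) / P(Y)
  (cells with P(X,Y) = 0 contribute 0)
  (X=0,Y=0): P(X|Y) = (3/16)/(3/8) = 1/2;  -(3/16)·log₂(1/2) = 0.1875
  (X=0,Y=1): P(X|Y) = (1/8)/(1/8) = 1;  -(1/8)·log₂(1) = 0.0000
  (X=0,Y=2): P(X|Y) = (7/16)/(1/2) = 7/8;  -(7/16)·log₂(7/8) = 0.0843
  (X=1,Y=0): P(X|Y) = (3/16)/(3/8) = 1/2;  -(3/16)·log₂(1/2) = 0.1875
  (X=1,Y=2): P(X|Y) = (1/16)/(1/2) = 1/8;  -(1/16)·log₂(1/8) = 0.1875
H(X|Y) = 0.1875 + 0.0000 + 0.0843 + 0.1875 + 0.1875
  = 0.6468 bits

H(X,Y) = H(Y) + H(X|Y) = 1.4056 + 0.6468 = 2.0524 bits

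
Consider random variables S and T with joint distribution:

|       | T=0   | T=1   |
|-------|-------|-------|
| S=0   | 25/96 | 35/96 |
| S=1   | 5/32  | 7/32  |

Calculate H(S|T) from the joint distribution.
Marginal P(T) (column sums):
  P(T=0) = 25/96 + 5/32 = 5/12
  P(T=1) = 35/96 + 7/32 = 7/12

H(S|T) = -Σ P(S,T)·log₂ P(S|T), where P(S|T) = P(S,T) / P(T)
  (S=0,T=0): P(S|T) = (25/96)/(5/12) = 5/8;  -(25/96)·log₂(5/8) = 0.1766
  (S=0,T=1): P(S|T) = (35/96)/(7/12) = 5/8;  -(35/96)·log₂(5/8) = 0.2472
  (S=1,T=0): P(S|T) = (5/32)/(5/12) = 3/8;  -(5/32)·log₂(3/8) = 0.2211
  (S=1,T=1): P(S|T) = (7/32)/(7/12) = 3/8;  -(7/32)·log₂(3/8) = 0.3095
H(S|T) = 0.1766 + 0.2472 + 0.2211 + 0.3095
  = 0.9544 bits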